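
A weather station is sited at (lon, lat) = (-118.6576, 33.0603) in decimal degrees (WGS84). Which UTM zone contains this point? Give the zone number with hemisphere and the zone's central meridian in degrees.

Zone 11N, central meridian -117°

UTM zone = ⌊(λ + 180)/6⌋ + 1; -118.6576° ∈ [-120°, -114°) → zone 11.
Hemisphere: N (φ ≥ 0).
Central meridian λ₀ = 6×11 − 183 = -117°.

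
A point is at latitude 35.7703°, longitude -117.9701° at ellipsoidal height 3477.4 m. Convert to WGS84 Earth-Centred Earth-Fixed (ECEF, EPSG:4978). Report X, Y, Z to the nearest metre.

WGS84: a = 6378137 m, e² = 0.006694380; N(φ) = a/√(1−e²sin²φ) = 6385444.087 m.
X = (N+h)·cosφ·cosλ = -2431238.879 m; Y = (N+h)·cosφ·sinλ = -4578257.448 m; Z = (N(1−e²)+h)·sinφ = 3709575.122 m.

X -2431239 m, Y -4578257 m, Z 3709575 m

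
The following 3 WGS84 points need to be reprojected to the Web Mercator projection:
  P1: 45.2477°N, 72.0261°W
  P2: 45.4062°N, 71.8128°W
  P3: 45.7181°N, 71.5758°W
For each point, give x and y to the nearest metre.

Web Mercator: x = R·λ, y = R·ln tan(π/4+φ/2), R = 6378137 m.
P1 (45.2477°, -72.0261°) → (-8017908.776, 5660601.439) m.
P2 (45.4062°, -71.8128°) → (-7994164.328, 5685697.660) m.
P3 (45.7181°, -71.5758°) → (-7967781.609, 5735289.057) m.

P1: x -8017909 m, y 5660601 m; P2: x -7994164 m, y 5685698 m; P3: x -7967782 m, y 5735289 m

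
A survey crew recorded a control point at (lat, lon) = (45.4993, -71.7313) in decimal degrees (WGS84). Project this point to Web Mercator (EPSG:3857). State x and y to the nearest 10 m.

Web Mercator is spherical with R = a = 6378137 m.
x = R·λ = 6378137 × -1.251947362 = -7985091.790 m.
y = R·ln tan(π/4 + φ/2) = 6378137 × 0.893751821 = 5700471.558 m.

x -7985090 m, y 5700470 m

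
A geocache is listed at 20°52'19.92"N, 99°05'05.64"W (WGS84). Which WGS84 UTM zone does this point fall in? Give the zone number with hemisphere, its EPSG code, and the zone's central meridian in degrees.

Zone 14N (EPSG:32614), central meridian -99°

UTM zone = ⌊(λ + 180)/6⌋ + 1; -99.0849° ∈ [-102°, -96°) → zone 14.
Hemisphere: N (φ ≥ 0).
Central meridian λ₀ = 6×14 − 183 = -99°.
EPSG code: 32614.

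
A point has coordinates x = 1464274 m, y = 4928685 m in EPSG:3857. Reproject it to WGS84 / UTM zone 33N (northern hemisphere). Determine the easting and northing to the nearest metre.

Web Mercator inverse (R = 6378137 m) → φ = 40.43039743°, λ = 13.15379714°.
UTM 33N forward: E = 343398.189 m, N = 4477165.462 m.

E 343398 m, N 4477165 m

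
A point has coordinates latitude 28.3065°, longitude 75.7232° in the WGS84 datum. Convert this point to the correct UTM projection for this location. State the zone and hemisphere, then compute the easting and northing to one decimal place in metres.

Zone 43N: E 570905.7 m, N 3131367.9 m

Longitude 75.7232° lies in the 6° band [72°, 78°), giving zone 43; latitude is north of the equator, so 43N.
Zone 43 central meridian λ₀ = 6×43 − 183 = 75°; Δλ = +0.7232°.
Transverse Mercator on WGS84 with k₀ = 0.9996 gives E = 570905.682 m, N = 3131367.908 m.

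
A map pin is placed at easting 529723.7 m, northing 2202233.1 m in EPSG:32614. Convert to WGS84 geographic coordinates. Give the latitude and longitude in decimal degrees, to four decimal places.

lat 19.9162°, lon -98.7160°

Zone 14N: λ₀ = -99°, k₀ = 0.9996, false easting 500000 m.
Meridian distance M = (N − FN)/k₀ = 2203114.3 m.
Inverse transverse Mercator on WGS84 gives φ = 19.91619966°, λ = -98.71599970°.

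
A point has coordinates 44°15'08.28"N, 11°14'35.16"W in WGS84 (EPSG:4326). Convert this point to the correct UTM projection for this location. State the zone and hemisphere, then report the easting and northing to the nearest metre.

Longitude -11.2431° lies in the 6° band [-12°, -6°), giving zone 29; latitude is north of the equator, so 29N.
Zone 29 central meridian λ₀ = 6×29 − 183 = -9°; Δλ = -2.2431°.
Transverse Mercator on WGS84 with k₀ = 0.9996 gives E = 320924.024 m, N = 4902342.616 m.

Zone 29N: E 320924 m, N 4902343 m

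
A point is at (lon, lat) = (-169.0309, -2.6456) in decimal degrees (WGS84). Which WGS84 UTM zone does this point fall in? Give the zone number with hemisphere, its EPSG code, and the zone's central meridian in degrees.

Zone 2S (EPSG:32702), central meridian -171°

UTM zone = ⌊(λ + 180)/6⌋ + 1; -169.0309° ∈ [-174°, -168°) → zone 2.
Hemisphere: S (φ < 0).
Central meridian λ₀ = 6×2 − 183 = -171°.
EPSG code: 32702.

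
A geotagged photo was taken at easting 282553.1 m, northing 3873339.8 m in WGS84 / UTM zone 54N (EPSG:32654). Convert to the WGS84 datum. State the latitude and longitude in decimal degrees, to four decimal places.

lat 34.9793°, lon 138.6179°

Zone 54N: λ₀ = 141°, k₀ = 0.9996, false easting 500000 m.
Meridian distance M = (N − FN)/k₀ = 3874889.8 m.
Inverse transverse Mercator on WGS84 gives φ = 34.97930037°, λ = 138.61790043°.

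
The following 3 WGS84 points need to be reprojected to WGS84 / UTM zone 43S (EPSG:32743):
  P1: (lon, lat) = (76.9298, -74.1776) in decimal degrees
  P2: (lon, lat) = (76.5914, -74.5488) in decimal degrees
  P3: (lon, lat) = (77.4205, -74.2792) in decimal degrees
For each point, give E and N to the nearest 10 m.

UTM zone 43S: λ₀ = 75°, k₀ = 0.9996.
P1 (-74.1776°, 76.9298°) → (558722.610, 1767196.484) m.
P2 (-74.5488°, 76.5914°) → (547320.182, 1726100.789) m.
P3 (-74.2792°, 77.4205°) → (573186.752, 1755324.605) m.

P1: E 558720 m, N 1767200 m; P2: E 547320 m, N 1726100 m; P3: E 573190 m, N 1755320 m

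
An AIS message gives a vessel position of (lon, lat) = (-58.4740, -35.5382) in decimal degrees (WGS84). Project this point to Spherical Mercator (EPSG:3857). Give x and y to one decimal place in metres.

Web Mercator is spherical with R = a = 6378137 m.
x = R·λ = 6378137 × -1.020563827 = -6509295.905 m.
y = R·ln tan(π/4 + φ/2) = 6378137 × -0.664341805 = -4237263.048 m.

x -6509295.9 m, y -4237263.0 m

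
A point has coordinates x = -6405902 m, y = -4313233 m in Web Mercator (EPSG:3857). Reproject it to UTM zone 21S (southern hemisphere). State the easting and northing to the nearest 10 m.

E 450920 m, N 6005750 m

Web Mercator inverse (R = 6378137 m) → φ = -36.09160202°, λ = -57.54519675°.
UTM 21S forward: E = 450919.373 m, N = 6005753.906 m.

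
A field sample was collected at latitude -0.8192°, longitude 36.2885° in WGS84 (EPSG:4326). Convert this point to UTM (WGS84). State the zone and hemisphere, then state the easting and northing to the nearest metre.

Longitude 36.2885° lies in the 6° band [36°, 42°), giving zone 37; latitude is south of the equator, so 37S.
Zone 37 central meridian λ₀ = 6×37 − 183 = 39°; Δλ = -2.7115°.
Transverse Mercator on WGS84 with k₀ = 0.9996 gives E = 198195.182 m, N = 9909351.564 m.

Zone 37S: E 198195 m, N 9909352 m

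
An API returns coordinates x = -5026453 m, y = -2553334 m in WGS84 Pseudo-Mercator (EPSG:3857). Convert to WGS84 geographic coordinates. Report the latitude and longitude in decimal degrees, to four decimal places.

lat -22.3478°, lon -45.1534°

R = 6378137 m. λ = x/R = -45.15339555°.
φ = 2·arctan(exp(y/R)) − 90° = 2·arctan(0.67010) − 90° = -22.34779731°.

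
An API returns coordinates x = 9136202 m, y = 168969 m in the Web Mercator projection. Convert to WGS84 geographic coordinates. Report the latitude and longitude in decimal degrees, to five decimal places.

lat 1.51770°, lon 82.07190°

R = 6378137 m. λ = x/R = 82.07189895°.
φ = 2·arctan(exp(y/R)) − 90° = 2·arctan(1.02685) − 90° = 1.51769684°.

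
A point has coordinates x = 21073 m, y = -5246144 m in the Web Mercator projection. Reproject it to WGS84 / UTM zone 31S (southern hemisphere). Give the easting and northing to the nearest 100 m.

E 269300 m, N 5283500 m

Web Mercator inverse (R = 6378137 m) → φ = -42.56599862°, λ = 0.18930198°.
UTM 31S forward: E = 269290.840 m, N = 5283549.023 m.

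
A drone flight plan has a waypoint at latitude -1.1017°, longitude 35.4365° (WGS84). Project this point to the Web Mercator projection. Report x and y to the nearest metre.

Web Mercator is spherical with R = a = 6378137 m.
x = R·λ = 6378137 × 0.618483600 = 3944773.135 m.
y = R·ln tan(π/4 + φ/2) = 6378137 × -0.019229477 = -122648.241 m.

x 3944773 m, y -122648 m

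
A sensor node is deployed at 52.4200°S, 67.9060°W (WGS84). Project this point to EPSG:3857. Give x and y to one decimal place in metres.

x -7559261.3 m, y -6876426.0 m

Web Mercator is spherical with R = a = 6378137 m.
x = R·λ = 6378137 × -1.185183282 = -7559261.342 m.
y = R·ln tan(π/4 + φ/2) = 6378137 × -1.078124542 = -6876426.032 m.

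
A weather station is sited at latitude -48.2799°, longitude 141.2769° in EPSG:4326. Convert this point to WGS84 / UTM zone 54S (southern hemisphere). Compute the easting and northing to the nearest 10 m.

Zone 54 central meridian λ₀ = 6×54 − 183 = 141°; Δλ = +0.2769°.
Transverse Mercator on WGS84 with k₀ = 0.9996 gives E = 520543.508 m, N = 4652552.239 m.

E 520540 m, N 4652550 m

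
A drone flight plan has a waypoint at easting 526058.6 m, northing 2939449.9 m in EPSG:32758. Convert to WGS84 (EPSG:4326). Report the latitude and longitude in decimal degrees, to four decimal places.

lat -63.6718°, lon 165.5266°

Zone 58S: λ₀ = 165°, k₀ = 0.9996, false easting 500000 m, false northing 10000000 m.
Meridian distance M = (N − FN)/k₀ = -7063375.5 m.
Inverse transverse Mercator on WGS84 gives φ = -63.67180001°, λ = 165.52659983°.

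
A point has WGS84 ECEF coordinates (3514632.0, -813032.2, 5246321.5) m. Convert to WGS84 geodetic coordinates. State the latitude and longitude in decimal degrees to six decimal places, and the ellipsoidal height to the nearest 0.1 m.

λ = atan2(Y, X) = -13.02500030°; p = √(X²+Y²) = 3607445.0 m.
Bowring's method on WGS84 (a = 6378137 m, b = 6356752.314 m) gives φ = 55.66640014°, h = 3316.514 m.

lat 55.666400°, lon -13.025000°, h 3316.5 m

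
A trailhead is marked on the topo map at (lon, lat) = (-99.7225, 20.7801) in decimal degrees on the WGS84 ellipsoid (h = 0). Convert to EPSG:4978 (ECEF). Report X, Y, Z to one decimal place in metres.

WGS84: a = 6378137 m, e² = 0.006694380; N(φ) = a/√(1−e²sin²φ) = 6380825.887 m.
X = (N+h)·cosφ·cosλ = -1007474.099 m; Y = (N+h)·cosφ·sinλ = -5880061.841 m; Z = (N(1−e²)+h)·sinφ = 2248649.046 m.

X -1007474.1 m, Y -5880061.8 m, Z 2248649.0 m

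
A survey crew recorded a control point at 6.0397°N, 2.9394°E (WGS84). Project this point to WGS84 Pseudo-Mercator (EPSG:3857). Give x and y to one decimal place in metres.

x 327212.5 m, y 673584.9 m

Web Mercator is spherical with R = a = 6378137 m.
x = R·λ = 6378137 × 0.051302208 = 327212.511 m.
y = R·ln tan(π/4 + φ/2) = 6378137 × 0.105608416 = 673584.946 m.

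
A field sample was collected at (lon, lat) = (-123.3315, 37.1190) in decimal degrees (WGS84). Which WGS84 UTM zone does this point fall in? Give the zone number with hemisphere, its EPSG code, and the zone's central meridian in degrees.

UTM zone = ⌊(λ + 180)/6⌋ + 1; -123.3315° ∈ [-126°, -120°) → zone 10.
Hemisphere: N (φ ≥ 0).
Central meridian λ₀ = 6×10 − 183 = -123°.
EPSG code: 32610.

Zone 10N (EPSG:32610), central meridian -123°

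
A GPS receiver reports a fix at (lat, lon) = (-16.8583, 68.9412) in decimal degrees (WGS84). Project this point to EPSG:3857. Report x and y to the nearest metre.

Web Mercator is spherical with R = a = 6378137 m.
x = R·λ = 6378137 × 1.203250930 = 7674499.279 m.
y = R·ln tan(π/4 + φ/2) = 6378137 × -0.298572537 = -1904336.544 m.

x 7674499 m, y -1904337 m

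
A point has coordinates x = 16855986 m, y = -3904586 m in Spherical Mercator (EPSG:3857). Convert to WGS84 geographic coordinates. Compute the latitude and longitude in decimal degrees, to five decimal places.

R = 6378137 m. λ = x/R = 151.41989853°.
φ = 2·arctan(exp(y/R)) − 90° = 2·arctan(0.54217) − 90° = -33.06990227°.

lat -33.06990°, lon 151.41990°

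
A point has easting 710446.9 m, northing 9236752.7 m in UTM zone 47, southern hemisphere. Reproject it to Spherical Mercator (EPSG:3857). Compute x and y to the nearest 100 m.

x 11232600 m, y -770100 m

Unproject from UTM 47S (λ₀ = 99°) → φ = -6.90120005°, λ = 100.90460039°.
Web Mercator (R = 6378137 m): x = 11232648.734 m, y = -770102.426 m.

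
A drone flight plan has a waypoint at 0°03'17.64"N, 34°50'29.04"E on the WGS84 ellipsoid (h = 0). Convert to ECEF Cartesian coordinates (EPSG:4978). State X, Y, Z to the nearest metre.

WGS84: a = 6378137 m, e² = 0.006694380; N(φ) = a/√(1−e²sin²φ) = 6378137.020 m.
X = (N+h)·cosφ·cosλ = 5234768.193 m; Y = (N+h)·cosφ·sinλ = 3643871.081 m; Z = (N(1−e²)+h)·sinφ = 6070.527 m.

X 5234768 m, Y 3643871 m, Z 6071 m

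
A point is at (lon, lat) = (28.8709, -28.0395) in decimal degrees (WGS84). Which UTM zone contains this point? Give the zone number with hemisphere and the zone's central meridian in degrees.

UTM zone = ⌊(λ + 180)/6⌋ + 1; 28.8709° ∈ [24°, 30°) → zone 35.
Hemisphere: S (φ < 0).
Central meridian λ₀ = 6×35 − 183 = 27°.

Zone 35S, central meridian 27°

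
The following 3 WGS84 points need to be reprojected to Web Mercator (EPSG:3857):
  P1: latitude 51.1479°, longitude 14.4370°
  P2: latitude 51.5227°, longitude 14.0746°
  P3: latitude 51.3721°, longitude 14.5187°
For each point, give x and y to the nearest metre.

Web Mercator: x = R·λ, y = R·ln tan(π/4+φ/2), R = 6378137 m.
P1 (51.1479°, 14.4370°) → (1607119.489, 6647497.336) m.
P2 (51.5227°, 14.0746°) → (1566777.305, 6714279.360) m.
P3 (51.3721°, 14.5187°) → (1616214.291, 6687379.727) m.

P1: x 1607119 m, y 6647497 m; P2: x 1566777 m, y 6714279 m; P3: x 1616214 m, y 6687380 m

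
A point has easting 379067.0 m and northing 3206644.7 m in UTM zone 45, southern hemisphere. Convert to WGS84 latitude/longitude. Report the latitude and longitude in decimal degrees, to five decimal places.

Zone 45S: λ₀ = 87°, k₀ = 0.9996, false easting 500000 m, false northing 10000000 m.
Meridian distance M = (N − FN)/k₀ = -6796073.7 m.
Inverse transverse Mercator on WGS84 gives φ = -61.25570001°, λ = 84.74559967°.

lat -61.25570°, lon 84.74560°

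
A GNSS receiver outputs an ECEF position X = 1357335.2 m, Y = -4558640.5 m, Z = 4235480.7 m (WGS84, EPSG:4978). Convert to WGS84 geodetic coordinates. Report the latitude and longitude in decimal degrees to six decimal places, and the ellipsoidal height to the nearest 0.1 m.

λ = atan2(Y, X) = -73.41910009°; p = √(X²+Y²) = 4756423.2 m.
Bowring's method on WGS84 (a = 6378137 m, b = 6356752.314 m) gives φ = 41.87549972°, h = 244.925 m.

lat 41.875500°, lon -73.419100°, h 244.9 m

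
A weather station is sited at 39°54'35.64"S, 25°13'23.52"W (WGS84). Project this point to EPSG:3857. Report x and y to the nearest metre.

Web Mercator is spherical with R = a = 6378137 m.
x = R·λ = 6378137 × -0.440227888 = -2807833.780 m.
y = R·ln tan(π/4 + φ/2) = 6378137 × -0.760858197 = -4852857.818 m.

x -2807834 m, y -4852858 m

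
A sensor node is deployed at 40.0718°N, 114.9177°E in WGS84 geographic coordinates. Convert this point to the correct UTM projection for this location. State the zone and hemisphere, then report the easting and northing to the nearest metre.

Longitude 114.9177° lies in the 6° band [114°, 120°), giving zone 50; latitude is north of the equator, so 50N.
Zone 50 central meridian λ₀ = 6×50 − 183 = 117°; Δλ = -2.0823°.
Transverse Mercator on WGS84 with k₀ = 0.9996 gives E = 322435.028 m, N = 4437803.994 m.

Zone 50N: E 322435 m, N 4437804 m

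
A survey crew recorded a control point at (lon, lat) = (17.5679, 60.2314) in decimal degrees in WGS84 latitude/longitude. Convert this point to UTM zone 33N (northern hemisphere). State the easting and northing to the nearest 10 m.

E 642210 m, N 6679950 m

Zone 33 central meridian λ₀ = 6×33 − 183 = 15°; Δλ = +2.5679°.
Transverse Mercator on WGS84 with k₀ = 0.9996 gives E = 642205.944 m, N = 6679949.017 m.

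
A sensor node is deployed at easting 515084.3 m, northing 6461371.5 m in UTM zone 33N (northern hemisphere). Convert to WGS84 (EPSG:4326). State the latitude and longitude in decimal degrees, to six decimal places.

lat 58.293100°, lon 15.257300°

Zone 33N: λ₀ = 15°, k₀ = 0.9996, false easting 500000 m.
Meridian distance M = (N − FN)/k₀ = 6463957.1 m.
Inverse transverse Mercator on WGS84 gives φ = 58.29310036°, λ = 15.25729996°.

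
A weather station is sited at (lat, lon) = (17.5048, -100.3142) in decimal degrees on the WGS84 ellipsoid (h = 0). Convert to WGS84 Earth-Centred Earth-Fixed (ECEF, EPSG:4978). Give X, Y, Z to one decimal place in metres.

WGS84: a = 6378137 m, e² = 0.006694380; N(φ) = a/√(1−e²sin²φ) = 6380069.350 m.
X = (N+h)·cosφ·cosλ = -1089427.109 m; Y = (N+h)·cosφ·sinλ = -5986296.310 m; Z = (N(1−e²)+h)·sinφ = 1906186.865 m.

X -1089427.1 m, Y -5986296.3 m, Z 1906186.9 m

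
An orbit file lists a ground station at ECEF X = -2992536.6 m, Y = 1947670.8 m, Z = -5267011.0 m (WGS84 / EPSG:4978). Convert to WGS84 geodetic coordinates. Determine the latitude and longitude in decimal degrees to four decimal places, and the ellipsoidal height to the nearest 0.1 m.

λ = atan2(Y, X) = 146.94220037°; p = √(X²+Y²) = 3570531.7 m.
Bowring's method on WGS84 (a = 6378137 m, b = 6356752.314 m) gives φ = -56.04500022°, h = -278.970 m.

lat -56.0450°, lon 146.9422°, h -279.0 m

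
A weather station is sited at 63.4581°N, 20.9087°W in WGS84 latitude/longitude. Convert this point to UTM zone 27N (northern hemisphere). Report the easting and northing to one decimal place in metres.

E 504552.0 m, N 7036634.3 m

Zone 27 central meridian λ₀ = 6×27 − 183 = -21°; Δλ = +0.0913°.
Transverse Mercator on WGS84 with k₀ = 0.9996 gives E = 504551.961 m, N = 7036634.281 m.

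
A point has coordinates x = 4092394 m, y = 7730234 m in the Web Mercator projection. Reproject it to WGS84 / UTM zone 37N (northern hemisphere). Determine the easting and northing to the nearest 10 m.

Web Mercator inverse (R = 6378137 m) → φ = 56.85349948°, λ = 36.76260079°.
UTM 37N forward: E = 363563.049 m, N = 6303309.256 m.

E 363560 m, N 6303310 m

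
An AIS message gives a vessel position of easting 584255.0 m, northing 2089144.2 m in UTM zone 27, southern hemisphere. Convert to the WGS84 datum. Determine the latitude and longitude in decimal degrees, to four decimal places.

lat -71.2853°, lon -18.6467°

Zone 27S: λ₀ = -21°, k₀ = 0.9996, false easting 500000 m, false northing 10000000 m.
Meridian distance M = (N − FN)/k₀ = -7914021.4 m.
Inverse transverse Mercator on WGS84 gives φ = -71.28530009°, λ = -18.64670109°.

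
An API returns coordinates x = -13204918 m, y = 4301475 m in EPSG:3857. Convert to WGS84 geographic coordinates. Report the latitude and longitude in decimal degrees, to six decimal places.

R = 6378137 m. λ = x/R = -118.62179665°.
φ = 2·arctan(exp(y/R)) − 90° = 2·arctan(1.96287) − 90° = 36.00620352°.

lat 36.006204°, lon -118.621797°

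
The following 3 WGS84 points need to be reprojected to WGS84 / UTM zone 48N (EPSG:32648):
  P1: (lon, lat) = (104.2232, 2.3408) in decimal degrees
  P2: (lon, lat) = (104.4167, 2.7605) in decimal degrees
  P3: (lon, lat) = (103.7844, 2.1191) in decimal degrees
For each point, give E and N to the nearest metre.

P1: E 413631 m, N 258754 m; P2: E 435167 m, N 305136 m; P3: E 364816 m, N 234278 m

UTM zone 48N: λ₀ = 105°, k₀ = 0.9996.
P1 (2.3408°, 104.2232°) → (413630.599, 258754.091) m.
P2 (2.7605°, 104.4167°) → (435167.008, 305136.456) m.
P3 (2.1191°, 103.7844°) → (364815.859, 234278.325) m.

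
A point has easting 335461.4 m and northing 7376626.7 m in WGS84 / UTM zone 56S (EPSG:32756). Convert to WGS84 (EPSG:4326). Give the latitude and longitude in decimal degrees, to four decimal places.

Zone 56S: λ₀ = 153°, k₀ = 0.9996, false easting 500000 m, false northing 10000000 m.
Meridian distance M = (N − FN)/k₀ = -2624423.1 m.
Inverse transverse Mercator on WGS84 gives φ = -23.71289980°, λ = 151.38600032°.

lat -23.7129°, lon 151.3860°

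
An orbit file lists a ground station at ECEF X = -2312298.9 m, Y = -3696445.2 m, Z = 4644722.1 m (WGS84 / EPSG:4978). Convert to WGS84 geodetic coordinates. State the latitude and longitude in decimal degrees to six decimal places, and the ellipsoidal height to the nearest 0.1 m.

lat 47.002300°, lon -122.027900°, h 3805.0 m

λ = atan2(Y, X) = -122.02790032°; p = √(X²+Y²) = 4360095.6 m.
Bowring's method on WGS84 (a = 6378137 m, b = 6356752.314 m) gives φ = 47.00230039°, h = 3804.998 m.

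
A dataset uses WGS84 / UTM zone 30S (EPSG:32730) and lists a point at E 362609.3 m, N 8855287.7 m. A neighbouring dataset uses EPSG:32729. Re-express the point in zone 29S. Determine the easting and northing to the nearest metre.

E 1020031 m, N 8851682 m

UTM 30S → geographic: φ = -10.35300041°, λ = -4.25489985°.
UTM 29S (λ₀ = -9°) forward: E = 1020030.641 m, N = 8851681.620 m.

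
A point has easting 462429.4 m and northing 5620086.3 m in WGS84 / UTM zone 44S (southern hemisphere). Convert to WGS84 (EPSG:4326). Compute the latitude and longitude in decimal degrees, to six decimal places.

Zone 44S: λ₀ = 81°, k₀ = 0.9996, false easting 500000 m, false northing 10000000 m.
Meridian distance M = (N − FN)/k₀ = -4381666.4 m.
Inverse transverse Mercator on WGS84 gives φ = -39.56810014°, λ = 80.56259958°.

lat -39.568100°, lon 80.562600°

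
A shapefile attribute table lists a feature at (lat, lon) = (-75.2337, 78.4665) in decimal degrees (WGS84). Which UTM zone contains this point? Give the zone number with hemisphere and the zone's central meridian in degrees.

UTM zone = ⌊(λ + 180)/6⌋ + 1; 78.4665° ∈ [78°, 84°) → zone 44.
Hemisphere: S (φ < 0).
Central meridian λ₀ = 6×44 − 183 = 81°.

Zone 44S, central meridian 81°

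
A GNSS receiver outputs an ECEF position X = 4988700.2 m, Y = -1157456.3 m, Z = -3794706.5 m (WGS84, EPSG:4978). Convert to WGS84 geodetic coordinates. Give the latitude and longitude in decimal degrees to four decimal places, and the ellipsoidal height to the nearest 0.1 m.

λ = atan2(Y, X) = -13.06239957°; p = √(X²+Y²) = 5121214.2 m.
Bowring's method on WGS84 (a = 6378137 m, b = 6356752.314 m) gives φ = -36.72179967°, h = 3369.720 m.

lat -36.7218°, lon -13.0624°, h 3369.7 m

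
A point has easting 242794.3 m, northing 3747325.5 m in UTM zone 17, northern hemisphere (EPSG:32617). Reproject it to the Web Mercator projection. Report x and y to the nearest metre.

x -9326280 m, y 4006655 m

Unproject from UTM 17N (λ₀ = -81°) → φ = 33.83490002°, λ = -83.77940003°.
Web Mercator (R = 6378137 m): x = -9326280.150 m, y = 4006654.618 m.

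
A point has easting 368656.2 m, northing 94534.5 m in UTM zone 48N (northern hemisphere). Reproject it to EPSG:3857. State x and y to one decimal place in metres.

Unproject from UTM 48N (λ₀ = 105°) → φ = 0.85509994°, λ = 103.81959988°.
Web Mercator (R = 6378137 m): x = 11557144.993 m, y = 95192.824 m.

x 11557145.0 m, y 95192.8 m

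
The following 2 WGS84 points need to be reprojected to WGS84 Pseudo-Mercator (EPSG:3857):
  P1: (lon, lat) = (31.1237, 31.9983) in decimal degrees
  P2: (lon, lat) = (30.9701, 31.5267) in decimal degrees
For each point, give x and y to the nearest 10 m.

P1: x 3464670 m, y 3763090 m; P2: x 3447580 m, y 3701340 m

Web Mercator: x = R·λ, y = R·ln tan(π/4+φ/2), R = 6378137 m.
P1 (31.9983°, 31.1237°) → (3464674.436, 3763087.478) m.
P2 (31.5267°, 30.9701°) → (3447575.762, 3701341.742) m.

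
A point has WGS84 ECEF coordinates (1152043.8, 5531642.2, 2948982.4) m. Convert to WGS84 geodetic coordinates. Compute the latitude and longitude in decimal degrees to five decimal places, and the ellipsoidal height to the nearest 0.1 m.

λ = atan2(Y, X) = 78.23549983°; p = √(X²+Y²) = 5650333.6 m.
Bowring's method on WGS84 (a = 6378137 m, b = 6356752.314 m) gives φ = 27.71879961°, h = 58.436 m.

lat 27.71880°, lon 78.23550°, h 58.4 m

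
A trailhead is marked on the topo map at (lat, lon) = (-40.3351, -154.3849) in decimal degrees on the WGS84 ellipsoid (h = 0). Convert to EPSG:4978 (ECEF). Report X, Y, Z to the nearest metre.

WGS84: a = 6378137 m, e² = 0.006694380; N(φ) = a/√(1−e²sin²φ) = 6387099.770 m.
X = (N+h)·cosφ·cosλ = -4390203.796 m; Y = (N+h)·cosφ·sinλ = -2104856.014 m; Z = (N(1−e²)+h)·sinφ = -4106419.051 m.

X -4390204 m, Y -2104856 m, Z -4106419 m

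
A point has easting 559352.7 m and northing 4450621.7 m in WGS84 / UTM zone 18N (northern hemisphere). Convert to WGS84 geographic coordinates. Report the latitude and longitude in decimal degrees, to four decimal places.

lat 40.2039°, lon -74.3026°

Zone 18N: λ₀ = -75°, k₀ = 0.9996, false easting 500000 m.
Meridian distance M = (N − FN)/k₀ = 4452402.7 m.
Inverse transverse Mercator on WGS84 gives φ = 40.20390000°, λ = -74.30259953°.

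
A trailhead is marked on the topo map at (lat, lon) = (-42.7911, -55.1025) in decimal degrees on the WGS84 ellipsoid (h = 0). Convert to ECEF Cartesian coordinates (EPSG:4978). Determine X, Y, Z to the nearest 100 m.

X 2681900 m, Y -3844800 m, Z -4310500 m

WGS84: a = 6378137 m, e² = 0.006694380; N(φ) = a/√(1−e²sin²φ) = 6388012.067 m.
X = (N+h)·cosφ·cosλ = 2681908.698 m; Y = (N+h)·cosφ·sinλ = -3844783.460 m; Z = (N(1−e²)+h)·sinφ = -4310500.531 m.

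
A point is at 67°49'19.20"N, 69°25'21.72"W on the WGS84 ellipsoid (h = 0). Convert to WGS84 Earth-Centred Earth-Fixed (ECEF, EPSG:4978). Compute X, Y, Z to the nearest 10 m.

WGS84: a = 6378137 m, e² = 0.006694380; N(φ) = a/√(1−e²sin²φ) = 6396522.927 m.
X = (N+h)·cosφ·cosλ = 848658.866 m; Y = (N+h)·cosφ·sinλ = -2260539.264 m; Z = (N(1−e²)+h)·sinφ = 5883627.310 m.

X 848660 m, Y -2260540 m, Z 5883630 m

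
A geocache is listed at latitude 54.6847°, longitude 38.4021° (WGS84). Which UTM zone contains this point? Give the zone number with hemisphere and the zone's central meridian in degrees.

Zone 37N, central meridian 39°

UTM zone = ⌊(λ + 180)/6⌋ + 1; 38.4021° ∈ [36°, 42°) → zone 37.
Hemisphere: N (φ ≥ 0).
Central meridian λ₀ = 6×37 − 183 = 39°.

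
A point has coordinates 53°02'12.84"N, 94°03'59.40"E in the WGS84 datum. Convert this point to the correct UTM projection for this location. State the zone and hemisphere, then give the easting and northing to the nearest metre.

Zone 46N: E 571511 m, N 5876907 m

Longitude 94.0665° lies in the 6° band [90°, 96°), giving zone 46; latitude is north of the equator, so 46N.
Zone 46 central meridian λ₀ = 6×46 − 183 = 93°; Δλ = +1.0665°.
Transverse Mercator on WGS84 with k₀ = 0.9996 gives E = 571511.035 m, N = 5876907.178 m.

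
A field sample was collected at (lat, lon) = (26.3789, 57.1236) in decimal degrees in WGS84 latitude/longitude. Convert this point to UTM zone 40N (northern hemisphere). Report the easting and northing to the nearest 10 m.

E 512330 m, N 2917650 m

Zone 40 central meridian λ₀ = 6×40 − 183 = 57°; Δλ = +0.1236°.
Transverse Mercator on WGS84 with k₀ = 0.9996 gives E = 512329.655 m, N = 2917651.630 m.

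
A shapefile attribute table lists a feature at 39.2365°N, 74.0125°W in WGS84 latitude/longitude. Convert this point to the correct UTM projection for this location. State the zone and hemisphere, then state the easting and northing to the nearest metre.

Zone 18N: E 585225 m, N 4343486 m

Longitude -74.0125° lies in the 6° band [-78°, -72°), giving zone 18; latitude is north of the equator, so 18N.
Zone 18 central meridian λ₀ = 6×18 − 183 = -75°; Δλ = +0.9875°.
Transverse Mercator on WGS84 with k₀ = 0.9996 gives E = 585224.819 m, N = 4343486.346 m.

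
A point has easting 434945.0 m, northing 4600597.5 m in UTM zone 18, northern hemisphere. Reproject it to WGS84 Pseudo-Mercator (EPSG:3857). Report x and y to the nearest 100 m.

x -8435800 m, y 5094500 m

Unproject from UTM 18N (λ₀ = -75°) → φ = 41.55440024°, λ = -75.78009957°.
Web Mercator (R = 6378137 m): x = -8435802.096 m, y = 5094462.716 m.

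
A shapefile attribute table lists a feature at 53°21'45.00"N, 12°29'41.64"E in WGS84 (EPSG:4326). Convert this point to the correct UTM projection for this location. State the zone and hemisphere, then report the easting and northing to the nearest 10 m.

Zone 33N: E 333310 m, N 5915520 m

Longitude 12.4949° lies in the 6° band [12°, 18°), giving zone 33; latitude is north of the equator, so 33N.
Zone 33 central meridian λ₀ = 6×33 − 183 = 15°; Δλ = -2.5051°.
Transverse Mercator on WGS84 with k₀ = 0.9996 gives E = 333308.532 m, N = 5915521.794 m.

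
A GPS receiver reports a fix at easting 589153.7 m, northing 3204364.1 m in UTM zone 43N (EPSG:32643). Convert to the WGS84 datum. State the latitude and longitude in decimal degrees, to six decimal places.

Zone 43N: λ₀ = 75°, k₀ = 0.9996, false easting 500000 m.
Meridian distance M = (N − FN)/k₀ = 3205646.4 m.
Inverse transverse Mercator on WGS84 gives φ = 28.96420045°, λ = 75.91500045°.

lat 28.964200°, lon 75.915000°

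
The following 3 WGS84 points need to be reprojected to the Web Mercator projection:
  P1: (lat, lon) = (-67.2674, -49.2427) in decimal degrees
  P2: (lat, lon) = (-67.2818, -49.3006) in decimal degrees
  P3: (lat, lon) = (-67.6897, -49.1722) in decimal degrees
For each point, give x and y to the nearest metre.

P1: x -5481672 m, y -10232663 m; P2: x -5488118 m, y -10236813 m; P3: x -5473824 m, y -10355400 m

Web Mercator: x = R·λ, y = R·ln tan(π/4+φ/2), R = 6378137 m.
P1 (-67.2674°, -49.2427°) → (-5481672.289, -10232663.294) m.
P2 (-67.2818°, -49.3006°) → (-5488117.688, -10236812.760) m.
P3 (-67.6897°, -49.1722°) → (-5473824.265, -10355399.512) m.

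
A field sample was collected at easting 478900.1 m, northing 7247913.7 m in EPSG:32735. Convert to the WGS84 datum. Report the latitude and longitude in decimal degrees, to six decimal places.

Zone 35S: λ₀ = 27°, k₀ = 0.9996, false easting 500000 m, false northing 10000000 m.
Meridian distance M = (N − FN)/k₀ = -2753187.6 m.
Inverse transverse Mercator on WGS84 gives φ = -24.88370000°, λ = 26.79109969°.

lat -24.883700°, lon 26.791100°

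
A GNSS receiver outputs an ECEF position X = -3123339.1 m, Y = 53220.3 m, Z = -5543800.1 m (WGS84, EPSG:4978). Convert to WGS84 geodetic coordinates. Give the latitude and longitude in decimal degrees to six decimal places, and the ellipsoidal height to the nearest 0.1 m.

λ = atan2(Y, X) = 179.02380004°; p = √(X²+Y²) = 3123792.5 m.
Bowring's method on WGS84 (a = 6378137 m, b = 6356752.314 m) gives φ = -60.76410001°, h = 1430.555 m.

lat -60.764100°, lon 179.023800°, h 1430.6 m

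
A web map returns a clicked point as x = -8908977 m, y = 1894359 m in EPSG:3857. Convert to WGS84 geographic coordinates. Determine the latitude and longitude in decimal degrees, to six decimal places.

lat 16.772503°, lon -80.030702°

R = 6378137 m. λ = x/R = -80.03070205°.
φ = 2·arctan(exp(y/R)) − 90° = 2·arctan(1.34583) − 90° = 16.77250262°.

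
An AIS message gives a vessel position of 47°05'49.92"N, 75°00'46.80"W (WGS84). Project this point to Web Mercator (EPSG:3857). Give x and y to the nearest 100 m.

x -8350400 m, y 5958000 m

Web Mercator is spherical with R = a = 6378137 m.
x = R·λ = 6378137 × -1.309223832 = -8350408.963 m.
y = R·ln tan(π/4 + φ/2) = 6378137 × 0.934121365 = 5957954.043 m.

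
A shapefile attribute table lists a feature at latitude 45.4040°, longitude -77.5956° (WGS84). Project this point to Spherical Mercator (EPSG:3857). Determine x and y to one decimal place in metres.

x -8637902.7 m, y 5685348.8 m

Web Mercator is spherical with R = a = 6378137 m.
x = R·λ = 6378137 × -1.354298705 = -8637902.680 m.
y = R·ln tan(π/4 + φ/2) = 6378137 × 0.891380797 = 5685348.840 m.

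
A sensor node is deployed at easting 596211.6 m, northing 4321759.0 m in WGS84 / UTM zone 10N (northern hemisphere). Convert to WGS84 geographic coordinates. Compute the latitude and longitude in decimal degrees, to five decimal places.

Zone 10N: λ₀ = -123°, k₀ = 0.9996, false easting 500000 m.
Meridian distance M = (N − FN)/k₀ = 4323488.4 m.
Inverse transverse Mercator on WGS84 gives φ = 39.03960004°, λ = -121.88830037°.

lat 39.03960°, lon -121.88830°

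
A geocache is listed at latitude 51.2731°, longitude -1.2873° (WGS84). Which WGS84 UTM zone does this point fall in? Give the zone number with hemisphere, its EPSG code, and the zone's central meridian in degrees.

UTM zone = ⌊(λ + 180)/6⌋ + 1; -1.2873° ∈ [-6°, 0°) → zone 30.
Hemisphere: N (φ ≥ 0).
Central meridian λ₀ = 6×30 − 183 = -3°.
EPSG code: 32630.

Zone 30N (EPSG:32630), central meridian -3°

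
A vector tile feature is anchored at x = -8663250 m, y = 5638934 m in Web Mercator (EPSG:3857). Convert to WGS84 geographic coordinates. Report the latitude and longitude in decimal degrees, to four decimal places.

lat 45.1105°, lon -77.8233°

R = 6378137 m. λ = x/R = -77.82329885°.
φ = 2·arctan(exp(y/R)) − 90° = 2·arctan(2.42081) − 90° = 45.11049837°.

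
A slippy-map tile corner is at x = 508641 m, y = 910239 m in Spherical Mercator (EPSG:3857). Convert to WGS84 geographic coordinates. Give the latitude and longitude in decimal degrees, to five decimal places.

R = 6378137 m. λ = x/R = 4.56919984°.
φ = 2·arctan(exp(y/R)) − 90° = 2·arctan(1.15340) − 90° = 8.14920060°.

lat 8.14920°, lon 4.56920°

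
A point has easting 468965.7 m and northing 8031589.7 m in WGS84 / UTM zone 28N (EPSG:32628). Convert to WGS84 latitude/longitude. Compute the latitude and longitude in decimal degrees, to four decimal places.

Zone 28N: λ₀ = -15°, k₀ = 0.9996, false easting 500000 m.
Meridian distance M = (N − FN)/k₀ = 8034803.6 m.
Inverse transverse Mercator on WGS84 gives φ = 72.38029980°, λ = -15.91859947°.

lat 72.3803°, lon -15.9186°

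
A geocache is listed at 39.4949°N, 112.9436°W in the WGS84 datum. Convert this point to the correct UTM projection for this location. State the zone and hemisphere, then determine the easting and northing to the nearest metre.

Longitude -112.9436° lies in the 6° band [-114°, -108°), giving zone 12; latitude is north of the equator, so 12N.
Zone 12 central meridian λ₀ = 6×12 − 183 = -111°; Δλ = -1.9436°.
Transverse Mercator on WGS84 with k₀ = 0.9996 gives E = 332872.784 m, N = 4373501.761 m.

Zone 12N: E 332873 m, N 4373502 m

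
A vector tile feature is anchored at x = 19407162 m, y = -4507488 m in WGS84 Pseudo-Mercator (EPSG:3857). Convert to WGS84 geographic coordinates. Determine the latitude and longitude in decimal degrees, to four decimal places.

R = 6378137 m. λ = x/R = 174.33750246°.
φ = 2·arctan(exp(y/R)) − 90° = 2·arctan(0.49326) − 90° = -37.48899971°.

lat -37.4890°, lon 174.3375°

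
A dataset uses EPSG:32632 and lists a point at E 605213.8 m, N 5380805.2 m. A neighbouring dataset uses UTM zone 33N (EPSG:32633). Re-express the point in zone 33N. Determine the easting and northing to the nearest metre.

E 162652 m, N 5389929 m

UTM 32N → geographic: φ = 48.57149963°, λ = 10.42629969°.
UTM 33N (λ₀ = 15°) forward: E = 162652.175 m, N = 5389928.825 m.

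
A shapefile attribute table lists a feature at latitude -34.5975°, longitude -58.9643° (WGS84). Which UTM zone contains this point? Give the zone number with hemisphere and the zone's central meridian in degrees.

UTM zone = ⌊(λ + 180)/6⌋ + 1; -58.9643° ∈ [-60°, -54°) → zone 21.
Hemisphere: S (φ < 0).
Central meridian λ₀ = 6×21 − 183 = -57°.

Zone 21S, central meridian -57°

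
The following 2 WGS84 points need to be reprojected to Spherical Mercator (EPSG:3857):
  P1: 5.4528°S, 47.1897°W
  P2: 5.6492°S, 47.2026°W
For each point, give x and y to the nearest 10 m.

P1: x -5253130 m, y -607920 m; P2: x -5254570 m, y -629890 m

Web Mercator: x = R·λ, y = R·ln tan(π/4+φ/2), R = 6378137 m.
P1 (-5.4528°, -47.1897°) → (-5253133.375, -607921.291) m.
P2 (-5.6492°, -47.2026°) → (-5254569.396, -629887.460) m.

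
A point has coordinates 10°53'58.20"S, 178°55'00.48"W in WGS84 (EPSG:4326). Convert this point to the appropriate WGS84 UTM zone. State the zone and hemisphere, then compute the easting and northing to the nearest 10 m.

Longitude -178.9168° lies in the 6° band [-180°, -174°), giving zone 1; latitude is south of the equator, so 1S.
Zone 1 central meridian λ₀ = 6×1 − 183 = -177°; Δλ = -1.9168°.
Transverse Mercator on WGS84 with k₀ = 0.9996 gives E = 290494.256 m, N = 8794470.032 m.

Zone 1S: E 290490 m, N 8794470 m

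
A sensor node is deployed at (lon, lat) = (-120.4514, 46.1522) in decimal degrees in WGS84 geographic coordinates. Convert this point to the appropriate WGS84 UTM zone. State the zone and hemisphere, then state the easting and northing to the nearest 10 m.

Longitude -120.4514° lies in the 6° band [-126°, -120°), giving zone 10; latitude is north of the equator, so 10N.
Zone 10 central meridian λ₀ = 6×10 − 183 = -123°; Δλ = +2.5486°.
Transverse Mercator on WGS84 with k₀ = 0.9996 gives E = 696799.677 m, N = 5114115.801 m.

Zone 10N: E 696800 m, N 5114120 m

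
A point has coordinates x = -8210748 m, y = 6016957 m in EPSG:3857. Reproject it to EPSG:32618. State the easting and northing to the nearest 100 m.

E 593600 m, N 5256700 m

Web Mercator inverse (R = 6378137 m) → φ = 47.45680108°, λ = -73.75840422°.
UTM 18N forward: E = 593584.896 m, N = 5256675.922 m.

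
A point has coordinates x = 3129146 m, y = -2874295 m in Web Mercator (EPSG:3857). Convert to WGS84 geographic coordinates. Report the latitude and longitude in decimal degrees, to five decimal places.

lat -24.98820°, lon 28.10960°

R = 6378137 m. λ = x/R = 28.10959678°.
φ = 2·arctan(exp(y/R)) − 90° = 2·arctan(0.63722) − 90° = -24.98819731°.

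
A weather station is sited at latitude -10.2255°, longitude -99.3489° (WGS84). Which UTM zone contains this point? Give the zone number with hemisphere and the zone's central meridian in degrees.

UTM zone = ⌊(λ + 180)/6⌋ + 1; -99.3489° ∈ [-102°, -96°) → zone 14.
Hemisphere: S (φ < 0).
Central meridian λ₀ = 6×14 − 183 = -99°.

Zone 14S, central meridian -99°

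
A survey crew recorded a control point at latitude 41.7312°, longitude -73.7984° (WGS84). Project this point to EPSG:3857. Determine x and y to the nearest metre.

x -8215200 m, y 5120799 m

Web Mercator is spherical with R = a = 6378137 m.
x = R·λ = 6378137 × -1.288025063 = -8215200.309 m.
y = R·ln tan(π/4 + φ/2) = 6378137 × 0.802867540 = 5120799.165 m.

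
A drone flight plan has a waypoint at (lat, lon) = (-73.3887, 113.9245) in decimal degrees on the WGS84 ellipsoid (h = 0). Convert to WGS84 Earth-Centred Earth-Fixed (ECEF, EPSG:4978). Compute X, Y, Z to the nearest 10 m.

X -741720 m, Y 1671850 m, Z -6089780 m

WGS84: a = 6378137 m, e² = 0.006694380; N(φ) = a/√(1−e²sin²φ) = 6397831.933 m.
X = (N+h)·cosφ·cosλ = -741717.030 m; Y = (N+h)·cosφ·sinλ = 1671849.206 m; Z = (N(1−e²)+h)·sinφ = -6089784.090 m.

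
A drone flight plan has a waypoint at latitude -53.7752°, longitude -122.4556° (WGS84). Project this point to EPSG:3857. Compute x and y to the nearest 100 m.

x -13631700 m, y -7127700 m

Web Mercator is spherical with R = a = 6378137 m.
x = R·λ = 6378137 × -2.137253408 = -13631695.037 m.
y = R·ln tan(π/4 + φ/2) = 6378137 × -1.117520100 = -7127696.300 m.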